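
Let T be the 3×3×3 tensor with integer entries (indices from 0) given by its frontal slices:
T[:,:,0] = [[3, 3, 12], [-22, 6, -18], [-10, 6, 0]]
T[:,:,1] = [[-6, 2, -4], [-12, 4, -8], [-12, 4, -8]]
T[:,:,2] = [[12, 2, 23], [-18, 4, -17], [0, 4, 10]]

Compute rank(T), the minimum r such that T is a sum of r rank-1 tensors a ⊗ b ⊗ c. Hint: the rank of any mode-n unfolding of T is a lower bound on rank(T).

2

Lower bound: the mode-2 unfolding of T (rows indexed by j, columns by (i,k) = (0,0), (0,1), (0,2), (1,0), (1,1), (1,2), (2,0), (2,1), (2,2)) is [[3, -6, 12, -22, -12, -18, -10, -12, 0], [3, 2, 2, 6, 4, 4, 6, 4, 4], [12, -4, 23, -18, -8, -17, 0, -8, 10]].
There the 2×2 minor on rows j ∈ {0, 1}, columns (i,k) ∈ {(0,0), (0,1)} is det [[3, -6], [3, 2]] = 24 ≠ 0, so this unfolding has rank ≥ 2; CP rank is at least every unfolding rank, so rank(T) ≥ 2. (Flattening ranks never certify an upper bound on CP rank; for that we must actually write T with 2 rank-1 terms.)
Upper bound — finding two terms. Write S_k = T[:,:,k] for the frontal slices: S₀ = [[3, 3, 12], [-22, 6, -18], [-10, 6, 0]], S₁ = [[-6, 2, -4], [-12, 4, -8], [-12, 4, -8]], S₂ = [[12, 2, 23], [-18, 4, -17], [0, 4, 10]].
If T = a₁ ⊗ b₁ ⊗ c₁ + a₂ ⊗ b₂ ⊗ c₂ then each S_k = c₁[k]·a₁b₁ᵀ + c₂[k]·a₂b₂ᵀ. S₀ and S₁ are linearly independent, so a₁b₁ᵀ and a₂b₂ᵀ must span the same plane of matrices: they are the rank-1 matrices of the form x·S₀ + y·S₁.
The 2×2 minor of x·S₀ + y·S₁ on rows {0,1}, columns {0,1} is 84·x² + 56·xy = 28·(3·x + 2·y)(x), vanishing at (x:y) = (2:-3) and (0:1).
M₁ = 2·S₀ − 3·S₁ = [[24, 0, 36], [-8, 0, -12], [16, 0, 24]] = 4·[3, -1, 2][2, 0, 3]ᵀ and M₂ = S₁ = [[-6, 2, -4], [-12, 4, -8], [-12, 4, -8]] = (-2)·[1, 2, 2][3, -1, 2]ᵀ, so take a₁ = [3, -1, 2], b₁ = [2, 0, 3], a₂ = [1, 2, 2], b₂ = [3, -1, 2].
Each slice is an integer combination of E₁ = a₁b₁ᵀ and E₂ = a₂b₂ᵀ: S₀ = 2·E₁ − 3·E₂, S₁ = −2·E₂, S₂ = 3·E₁ − 2·E₂; reading off coefficients, c₁ = [2, 0, 3] and c₂ = [-3, -2, -2].
Hence T = [3, -1, 2] ⊗ [2, 0, 3] ⊗ [2, 0, 3] + [1, 2, 2] ⊗ [3, -1, 2] ⊗ [-3, -2, -2], so rank(T) ≤ 2.
These bounds meet, so rank(T) = 2.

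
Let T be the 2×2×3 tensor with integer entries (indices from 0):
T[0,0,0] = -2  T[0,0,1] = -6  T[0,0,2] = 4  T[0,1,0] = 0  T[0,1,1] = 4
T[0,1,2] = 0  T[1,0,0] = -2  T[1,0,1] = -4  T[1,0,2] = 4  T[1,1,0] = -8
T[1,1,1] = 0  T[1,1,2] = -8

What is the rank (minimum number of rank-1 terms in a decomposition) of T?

Lower bound: the mode-3 unfolding of T (rows indexed by k, columns by (i,j) = (0,0), (0,1), (1,0), (1,1)) is [[-2, 0, -2, -8], [-6, 4, -4, 0], [4, 0, 4, -8]].
There the 3×3 minor on rows k ∈ {0, 1, 2}, columns (i,j) ∈ {(0,0), (0,1), (1,1)} is det [[-2, 0, -8], [-6, 4, 0], [4, 0, -8]] = 192 ≠ 0, so this unfolding has rank ≥ 3; CP rank is at least every unfolding rank, so rank(T) ≥ 3. (This is only a lower bound: in general the CP rank may exceed every unfolding rank, so we still need to exhibit 3 rank-1 terms summing to T.)
Upper bound: T is a sum of 3 rank-1 terms, T = (0, 1) ⊗ (0, 1) ⊗ (-8, 0, -8) + (1, 0) ⊗ (1, -2) ⊗ (0, -2, 0) + (1, 1) ⊗ (1, 0) ⊗ (-2, -4, 4) (written with every a and b primitive with positive leading entry and the scale carried by c; CP decompositions are not unique, and this one is verified by expanding entrywise), so rank(T) ≤ 3.
These bounds meet, so rank(T) = 3.

3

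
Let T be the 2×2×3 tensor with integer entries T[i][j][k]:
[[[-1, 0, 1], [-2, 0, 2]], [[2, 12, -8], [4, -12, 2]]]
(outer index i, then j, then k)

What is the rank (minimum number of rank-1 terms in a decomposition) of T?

Lower bound: the mode-3 unfolding of T (rows indexed by k, columns by (i,j) = (0,0), (0,1), (1,0), (1,1)) is [[-1, -2, 2, 4], [0, 0, 12, -12], [1, 2, -8, 2]].
There the 2×2 minor on rows k ∈ {0, 1}, columns (i,j) ∈ {(0,0), (1,0)} is det [[-1, 2], [0, 12]] = -12 ≠ 0, so this unfolding has rank ≥ 2; CP rank is at least every unfolding rank, so rank(T) ≥ 2. (This is only a lower bound: in general the CP rank may exceed every unfolding rank, so we still need to exhibit 2 rank-1 terms summing to T.)
Upper bound — finding two terms. Write S_k = T[:,:,k] for the frontal slices: S₀ = [[-1, -2], [2, 4]], S₁ = [[0, 0], [12, -12]], S₂ = [[1, 2], [-8, 2]].
If T = a₁ ⊗ b₁ ⊗ c₁ + a₂ ⊗ b₂ ⊗ c₂ then each S_k = c₁[k]·a₁b₁ᵀ + c₂[k]·a₂b₂ᵀ. S₀ and S₁ are linearly independent, so a₁b₁ᵀ and a₂b₂ᵀ must span the same plane of matrices: they are the rank-1 matrices of the form x·S₀ + y·S₁.
det(x·S₀ + y·S₁) is 36·xy = 36·(y)(x), vanishing at (x:y) = (1:0) and (0:1).
M₁ = S₀ = [[-1, -2], [2, 4]] = −(1, -2)(1, 2)ᵀ and M₂ = S₁ = [[0, 0], [12, -12]] = 12·(0, 1)(1, -1)ᵀ, so take a₁ = (1, -2), b₁ = (1, 2), a₂ = (0, 1), b₂ = (1, -1).
Each slice is an integer combination of E₁ = a₁b₁ᵀ and E₂ = a₂b₂ᵀ: S₀ = −E₁, S₁ = 12·E₂, S₂ = E₁ − 6·E₂; reading off coefficients, c₁ = (-1, 0, 1) and c₂ = (0, 12, -6).
Hence T = (1, -2) ⊗ (1, 2) ⊗ (-1, 0, 1) + (0, 1) ⊗ (1, -1) ⊗ (0, 12, -6), so rank(T) ≤ 2.
These bounds meet, so rank(T) = 2.

2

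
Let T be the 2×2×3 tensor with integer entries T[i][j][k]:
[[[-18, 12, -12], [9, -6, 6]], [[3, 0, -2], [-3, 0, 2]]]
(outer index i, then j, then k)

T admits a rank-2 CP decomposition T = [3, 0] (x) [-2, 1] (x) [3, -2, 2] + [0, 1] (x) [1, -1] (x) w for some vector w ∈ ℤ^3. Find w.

w = [3, 0, -2]

Subtract the known terms from T to get the rank-1 residual R = [0, 1] (x) [1, -1] (x) w, so R[i,j,k] = a[i]·b[j]·w[k]. Pick indices with nonzero a[1]·b[0] = (1)·(1) = 1. Only the fibre through (1,0,·) is needed: R[1,0,:] = T[1,0,:] − Σₗ aₗ[1]bₗ[0]cₗ = [3, 0, -2] − (0)·(-2)·[3, -2, 2] = [3, 0, -2]. Then w[k] = R[1,0,k] / 1 for each k, giving w = [3, 0, -2] / 1 = [3, 0, -2].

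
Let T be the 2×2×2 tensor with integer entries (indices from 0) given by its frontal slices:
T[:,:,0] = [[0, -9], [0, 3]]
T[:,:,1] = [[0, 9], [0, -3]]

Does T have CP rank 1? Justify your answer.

The mode-1 fibre T[:,1,0] = [-9, 3] gives a = [3, -1] (primitive direction); the mode-2 fibre T[0,:,0] = [0, -9] gives b = [0, 1]; then c[k] = T[0,1,k] / (a[0]·b[1]) = [-9, 9] / 3 = [-3, 3].
Expanding [3, -1] ⊗ [0, 1] ⊗ [-3, 3] reproduces all 8 entries of T, so T = [3, -1] ⊗ [0, 1] ⊗ [-3, 3] and rank(T) ≤ 1.
Equivalently every frontal slice T[:,:,k] is c[k] times the rank-1 matrix [3, -1] ⊗ [0, 1]. So T has rank 1 (it is nonzero).

Yes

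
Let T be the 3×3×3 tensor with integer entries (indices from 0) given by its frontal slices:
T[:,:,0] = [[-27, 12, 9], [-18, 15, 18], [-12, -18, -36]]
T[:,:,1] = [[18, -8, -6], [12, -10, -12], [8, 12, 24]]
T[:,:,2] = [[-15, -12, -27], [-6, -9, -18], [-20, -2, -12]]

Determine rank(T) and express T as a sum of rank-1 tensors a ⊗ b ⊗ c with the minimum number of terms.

rank(T) = 2

Lower bound: the mode-3 unfolding of T (rows indexed by k, columns by (i,j) = (0,0), (0,1), (0,2), (1,0), (1,1), (1,2), (2,0), (2,1), (2,2)) is [[-27, 12, 9, -18, 15, 18, -12, -18, -36], [18, -8, -6, 12, -10, -12, 8, 12, 24], [-15, -12, -27, -6, -9, -18, -20, -2, -12]].
There the 2×2 minor on rows k ∈ {0, 2}, columns (i,j) ∈ {(0,0), (0,1)} is det [[-27, 12], [-15, -12]] = 504 ≠ 0, so this unfolding has rank ≥ 2; CP rank is at least every unfolding rank, so rank(T) ≥ 2. (This is only a lower bound: in general the CP rank may exceed every unfolding rank, so we still need to exhibit 2 rank-1 terms summing to T.)
Upper bound — finding two terms. Write S_k = T[:,:,k] for the frontal slices: S₀ = [[-27, 12, 9], [-18, 15, 18], [-12, -18, -36]], S₁ = [[18, -8, -6], [12, -10, -12], [8, 12, 24]], S₂ = [[-15, -12, -27], [-6, -9, -18], [-20, -2, -12]].
If T = a₁ ⊗ b₁ ⊗ c₁ + a₂ ⊗ b₂ ⊗ c₂ then each S_k = c₁[k]·a₁b₁ᵀ + c₂[k]·a₂b₂ᵀ. S₀ and S₂ are linearly independent, so a₁b₁ᵀ and a₂b₂ᵀ must span the same plane of matrices: they are the rank-1 matrices of the form x·S₀ + y·S₂.
The 2×2 minor of x·S₀ + y·S₂ on rows {0,1}, columns {0,1} is −189·x² − 126·xy + 63·y² = (-63)·(3·x − y)(x + y), vanishing at (x:y) = (1:3) and (1:-1).
M₁ = S₀ + 3·S₂ = [[-72, -24, -72], [-36, -12, -36], [-72, -24, -72]] = (-12)·[2, 1, 2][3, 1, 3]ᵀ and M₂ = S₀ − S₂ = [[-12, 24, 36], [-12, 24, 36], [8, -16, -24]] = (-4)·[3, 3, -2][1, -2, -3]ᵀ, so take a₁ = [2, 1, 2], b₁ = [3, 1, 3], a₂ = [3, 3, -2], b₂ = [1, -2, -3].
Each slice is an integer combination of E₁ = a₁b₁ᵀ and E₂ = a₂b₂ᵀ: S₀ = −3·E₁ − 3·E₂, S₁ = 2·E₁ + 2·E₂, S₂ = −3·E₁ + E₂; reading off coefficients, c₁ = [-3, 2, -3] and c₂ = [-3, 2, 1].
Hence T = [2, 1, 2] ⊗ [3, 1, 3] ⊗ [-3, 2, -3] + [3, 3, -2] ⊗ [1, -2, -3] ⊗ [-3, 2, 1], so rank(T) ≤ 2.
These bounds meet, so rank(T) = 2.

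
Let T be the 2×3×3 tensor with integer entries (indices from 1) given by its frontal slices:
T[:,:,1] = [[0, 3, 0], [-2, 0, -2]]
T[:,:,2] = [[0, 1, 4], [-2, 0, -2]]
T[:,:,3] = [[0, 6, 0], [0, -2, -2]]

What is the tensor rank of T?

Lower bound: the mode-2 unfolding of T (rows indexed by j, columns by (i,k) = (1,1), (1,2), (1,3), (2,1), (2,2), (2,3)) is [[0, 0, 0, -2, -2, 0], [3, 1, 6, 0, 0, -2], [0, 4, 0, -2, -2, -2]].
There the 3×3 minor on rows j ∈ {1, 2, 3}, columns (i,k) ∈ {(1,1), (1,2), (2,1)} is det [[0, 0, -2], [3, 1, 0], [0, 4, -2]] = -24 ≠ 0, so this unfolding has rank ≥ 3; CP rank is at least every unfolding rank, so rank(T) ≥ 3. (This is only a lower bound: in general the CP rank may exceed every unfolding rank, so we still need to exhibit 3 rank-1 terms summing to T.)
Upper bound: T is a sum of 3 rank-1 terms, T = [0, 1] ⊗ [2, -1, 1] ⊗ [-1, -1, 0] + [1, 0] ⊗ [0, 1, -2] ⊗ [1, -1, 2] + [2, -1] ⊗ [0, 1, 1] ⊗ [1, 1, 2] (one valid choice — decompositions are not unique — normalised so each a, b is primitive with positive first nonzero entry; check it by expanding all entries), so rank(T) ≤ 3.
These bounds meet, so rank(T) = 3.

3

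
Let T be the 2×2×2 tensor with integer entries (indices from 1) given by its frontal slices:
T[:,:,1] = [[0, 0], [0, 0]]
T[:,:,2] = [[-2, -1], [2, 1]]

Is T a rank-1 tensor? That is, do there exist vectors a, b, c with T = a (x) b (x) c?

If T = a (x) b (x) c then every fibre of T is a multiple of the corresponding factor, so read the factors off the fibres through the nonzero entry T[1,1,2] = -2.
The mode-1 fibre T[:,1,2] = [-2, 2] gives a = [1, -1] (primitive direction); the mode-2 fibre T[1,:,2] = [-2, -1] gives b = [2, 1]; then c[k] = T[1,1,k] / (a[1]·b[1]) = [0, -2] / 2 = [0, -1].
Expanding [1, -1] (x) [2, 1] (x) [0, -1] reproduces all 8 entries of T, so T = [1, -1] (x) [2, 1] (x) [0, -1] and rank(T) ≤ 1.
Equivalently every frontal slice T[:,:,k] is c[k] times the rank-1 matrix [1, -1] (x) [2, 1]. So T has rank 1 (it is nonzero).

Yes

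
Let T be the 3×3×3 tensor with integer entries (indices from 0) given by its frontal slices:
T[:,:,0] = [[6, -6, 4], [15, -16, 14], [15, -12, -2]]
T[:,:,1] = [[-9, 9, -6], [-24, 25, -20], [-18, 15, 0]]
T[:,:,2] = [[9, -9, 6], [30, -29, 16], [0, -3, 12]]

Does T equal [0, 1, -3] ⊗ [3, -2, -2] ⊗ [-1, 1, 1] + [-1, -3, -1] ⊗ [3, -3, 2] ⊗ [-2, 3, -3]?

Yes

Reconstruct entrywise from the claimed factors. For example, T[2,0,0] = 15 and Σₗ aₗ[2]bₗ[0]cₗ[0] = (-3)·(3)·(-1) + (-1)·(3)·(-2) = 15; checking all 27 entries, every one matches. The claim holds.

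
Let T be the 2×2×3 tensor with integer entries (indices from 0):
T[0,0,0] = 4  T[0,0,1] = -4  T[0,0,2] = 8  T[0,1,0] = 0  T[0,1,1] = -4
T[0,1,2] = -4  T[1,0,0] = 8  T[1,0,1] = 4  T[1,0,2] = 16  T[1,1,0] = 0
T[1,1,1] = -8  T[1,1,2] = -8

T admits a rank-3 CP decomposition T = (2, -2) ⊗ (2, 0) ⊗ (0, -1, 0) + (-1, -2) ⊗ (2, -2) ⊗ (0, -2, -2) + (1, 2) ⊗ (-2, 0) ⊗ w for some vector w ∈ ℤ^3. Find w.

Subtract the known terms from T to get the rank-1 residual R = (1, 2) ⊗ (-2, 0) ⊗ w, so R[i,j,k] = a[i]·b[j]·w[k]. Pick indices with nonzero a[0]·b[0] = (1)·(-2) = -2. Only the fibre through (0,0,·) is needed: R[0,0,:] = T[0,0,:] − Σₗ aₗ[0]bₗ[0]cₗ = [4, -4, 8] − (2)·(2)·(0, -1, 0) − (-1)·(2)·(0, -2, -2) = [4, -4, 4]. Then w[k] = R[0,0,k] / -2 for each k, giving w = [4, -4, 4] / -2 = (-2, 2, -2).

w = (-2, 2, -2)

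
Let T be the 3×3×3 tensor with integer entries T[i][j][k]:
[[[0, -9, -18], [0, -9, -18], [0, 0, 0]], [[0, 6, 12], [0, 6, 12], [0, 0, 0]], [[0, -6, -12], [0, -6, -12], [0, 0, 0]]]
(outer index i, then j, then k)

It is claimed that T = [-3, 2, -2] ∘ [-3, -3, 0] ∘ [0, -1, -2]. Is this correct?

Yes

Reconstruct entrywise from the claimed factors. For example, T[1,1,2] = 12 and Σₗ aₗ[1]bₗ[1]cₗ[2] = (2)·(-3)·(-2) = 12; checking all 27 entries, every one matches. The claim holds.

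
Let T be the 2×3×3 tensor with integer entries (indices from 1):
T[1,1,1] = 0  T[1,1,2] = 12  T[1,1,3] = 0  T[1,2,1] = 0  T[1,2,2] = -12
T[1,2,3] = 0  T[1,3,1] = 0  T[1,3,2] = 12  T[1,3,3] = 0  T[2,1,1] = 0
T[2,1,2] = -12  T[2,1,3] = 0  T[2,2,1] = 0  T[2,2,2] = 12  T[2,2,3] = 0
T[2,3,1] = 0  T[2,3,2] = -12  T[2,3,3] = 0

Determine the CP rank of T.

1

Lower bound: T ≠ 0 (e.g. T[1,1,2] = 12), so rank(T) ≥ 1.
Upper bound: the mode-1 fibre T[:,1,2] = [12, -12] gives a = [1, -1] (primitive direction); the mode-2 fibre T[1,:,2] = [12, -12, 12] gives b = [1, -1, 1]; then c[k] = T[1,1,k] / (a[1]·b[1]) = [0, 12, 0] / 1 = [0, 12, 0].
Expanding [1, -1] ⊗ [1, -1, 1] ⊗ [0, 12, 0] reproduces all 18 entries of T, so T = [1, -1] ⊗ [1, -1, 1] ⊗ [0, 12, 0] and rank(T) ≤ 1.
These bounds meet, so rank(T) = 1.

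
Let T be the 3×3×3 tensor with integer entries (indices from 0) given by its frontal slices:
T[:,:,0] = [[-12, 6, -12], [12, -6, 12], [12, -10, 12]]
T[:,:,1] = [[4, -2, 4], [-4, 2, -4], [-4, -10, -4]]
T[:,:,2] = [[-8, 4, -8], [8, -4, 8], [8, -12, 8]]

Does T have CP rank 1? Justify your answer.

The mode-2 unfolding of T (rows indexed by j, columns by (i,k) = (0,0), (0,1), (0,2), (1,0), (1,1), (1,2), (2,0), (2,1), (2,2)) is [[-12, 4, -8, 12, -4, 8, 12, -4, 8], [6, -2, 4, -6, 2, -4, -10, -10, -12], [-12, 4, -8, 12, -4, 8, 12, -4, 8]].
There the 2×2 minor on rows j ∈ {0, 1}, columns (i,k) ∈ {(0,0), (2,0)} is det [[-12, 12], [6, -10]] = 48 ≠ 0, so this unfolding has rank ≥ 2; CP rank is at least every unfolding rank, so rank(T) ≥ 2.
In particular rank(T) ≥ 2 > 1, so T is not rank-1.

No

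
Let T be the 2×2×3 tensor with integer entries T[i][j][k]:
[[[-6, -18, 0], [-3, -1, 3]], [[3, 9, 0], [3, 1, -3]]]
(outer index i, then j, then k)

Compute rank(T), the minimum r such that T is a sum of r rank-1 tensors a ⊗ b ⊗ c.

2

Lower bound: the mode-1 unfolding of T (rows indexed by i, columns by (j,k) = (0,0), (0,1), (0,2), (1,0), (1,1), (1,2)) is [[-6, -18, 0, -3, -1, 3], [3, 9, 0, 3, 1, -3]].
There the 2×2 minor on rows i ∈ {0, 1}, columns (j,k) ∈ {(0,0), (1,0)} is det [[-6, -3], [3, 3]] = -9 ≠ 0, so this unfolding has rank ≥ 2; CP rank is at least every unfolding rank, so rank(T) ≥ 2. (This is only a lower bound: in general the CP rank may exceed every unfolding rank, so we still need to exhibit 2 rank-1 terms summing to T.)
Upper bound — finding two terms. Write S_k = T[:,:,k] for the frontal slices: S₀ = [[-6, -3], [3, 3]], S₁ = [[-18, -1], [9, 1]], S₂ = [[0, 3], [0, -3]].
If T = a₁ ⊗ b₁ ⊗ c₁ + a₂ ⊗ b₂ ⊗ c₂ then each S_k = c₁[k]·a₁b₁ᵀ + c₂[k]·a₂b₂ᵀ. S₀ and S₁ are linearly independent, so a₁b₁ᵀ and a₂b₂ᵀ must span the same plane of matrices: they are the rank-1 matrices of the form x·S₀ + y·S₁.
det(x·S₀ + y·S₁) is −9·x² − 30·xy − 9·y² = (-3)·(x + 3·y)(3·x + y), vanishing at (x:y) = (3:-1) and (1:-3).
M₁ = 3·S₀ − S₁ = [[0, -8], [0, 8]] = (-8)·[1, -1][0, 1]ᵀ and M₂ = S₀ − 3·S₁ = [[48, 0], [-24, 0]] = 24·[2, -1][1, 0]ᵀ, so take a₁ = [1, -1], b₁ = [0, 1], a₂ = [2, -1], b₂ = [1, 0].
Each slice is an integer combination of E₁ = a₁b₁ᵀ and E₂ = a₂b₂ᵀ: S₀ = −3·E₁ − 3·E₂, S₁ = −E₁ − 9·E₂, S₂ = 3·E₁; reading off coefficients, c₁ = [-3, -1, 3] and c₂ = [-3, -9, 0].
Hence T = [1, -1] ⊗ [0, 1] ⊗ [-3, -1, 3] + [2, -1] ⊗ [1, 0] ⊗ [-3, -9, 0], so rank(T) ≤ 2.
These bounds meet, so rank(T) = 2.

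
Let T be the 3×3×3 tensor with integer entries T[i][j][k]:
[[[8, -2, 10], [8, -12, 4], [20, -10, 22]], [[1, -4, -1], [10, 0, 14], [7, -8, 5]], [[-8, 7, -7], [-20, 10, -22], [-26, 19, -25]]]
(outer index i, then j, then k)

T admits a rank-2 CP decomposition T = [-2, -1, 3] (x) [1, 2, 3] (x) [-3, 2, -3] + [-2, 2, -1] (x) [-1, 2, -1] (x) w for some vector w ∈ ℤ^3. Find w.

Subtract the known terms from T to get the rank-1 residual R = [-2, 2, -1] (x) [-1, 2, -1] (x) w, so R[i,j,k] = a[i]·b[j]·w[k]. Pick indices with nonzero a[0]·b[0] = (-2)·(-1) = 2. Only the fibre through (0,0,·) is needed: R[0,0,:] = T[0,0,:] − Σₗ aₗ[0]bₗ[0]cₗ = [8, -2, 10] − (-2)·(1)·[-3, 2, -3] = [2, 2, 4]. Then w[k] = R[0,0,k] / 2 for each k, giving w = [2, 2, 4] / 2 = [1, 1, 2].

w = [1, 1, 2]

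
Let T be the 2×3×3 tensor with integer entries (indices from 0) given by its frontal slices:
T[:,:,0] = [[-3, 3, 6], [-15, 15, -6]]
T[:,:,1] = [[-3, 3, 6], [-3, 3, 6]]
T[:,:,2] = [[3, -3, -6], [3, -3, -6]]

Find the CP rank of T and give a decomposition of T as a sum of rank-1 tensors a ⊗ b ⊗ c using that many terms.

Lower bound: the mode-3 unfolding of T (rows indexed by k, columns by (i,j) = (0,0), (0,1), (0,2), (1,0), (1,1), (1,2)) is [[-3, 3, 6, -15, 15, -6], [-3, 3, 6, -3, 3, 6], [3, -3, -6, 3, -3, -6]].
There the 2×2 minor on rows k ∈ {0, 1}, columns (i,j) ∈ {(0,0), (1,0)} is det [[-3, -15], [-3, -3]] = -36 ≠ 0, so this unfolding has rank ≥ 2; CP rank is at least every unfolding rank, so rank(T) ≥ 2. (This is only a lower bound: in general the CP rank may exceed every unfolding rank, so we still need to exhibit 2 rank-1 terms summing to T.)
Upper bound — finding two terms. Write S_k = T[:,:,k] for the frontal slices: S₀ = [[-3, 3, 6], [-15, 15, -6]], S₁ = [[-3, 3, 6], [-3, 3, 6]], S₂ = [[3, -3, -6], [3, -3, -6]].
If T = a₁ ⊗ b₁ ⊗ c₁ + a₂ ⊗ b₂ ⊗ c₂ then each S_k = c₁[k]·a₁b₁ᵀ + c₂[k]·a₂b₂ᵀ. S₀ and S₁ are linearly independent, so a₁b₁ᵀ and a₂b₂ᵀ must span the same plane of matrices: they are the rank-1 matrices of the form x·S₀ + y·S₁.
The 2×2 minor of x·S₀ + y·S₁ on rows {0,1}, columns {0,2} is 108·x² + 108·xy = 108·(x + y)(x), vanishing at (x:y) = (1:-1) and (0:1).
M₁ = S₀ − S₁ = [[0, 0, 0], [-12, 12, -12]] = (-12)·[0, 1][1, -1, 1]ᵀ and M₂ = S₁ = [[-3, 3, 6], [-3, 3, 6]] = (-3)·[1, 1][1, -1, -2]ᵀ, so take a₁ = [0, 1], b₁ = [1, -1, 1], a₂ = [1, 1], b₂ = [1, -1, -2].
Each slice is an integer combination of E₁ = a₁b₁ᵀ and E₂ = a₂b₂ᵀ: S₀ = −12·E₁ − 3·E₂, S₁ = −3·E₂, S₂ = 3·E₂; reading off coefficients, c₁ = [-12, 0, 0] and c₂ = [-3, -3, 3].
Hence T = [0, 1] ⊗ [1, -1, 1] ⊗ [-12, 0, 0] + [1, 1] ⊗ [1, -1, -2] ⊗ [-3, -3, 3], so rank(T) ≤ 2.
These bounds meet, so rank(T) = 2.

rank(T) = 2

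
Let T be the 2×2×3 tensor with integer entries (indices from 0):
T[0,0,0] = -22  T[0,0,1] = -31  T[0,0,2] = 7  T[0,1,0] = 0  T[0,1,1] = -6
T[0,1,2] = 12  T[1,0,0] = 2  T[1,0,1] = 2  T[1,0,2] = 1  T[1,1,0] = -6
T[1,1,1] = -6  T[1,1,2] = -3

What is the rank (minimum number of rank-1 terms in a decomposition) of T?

Lower bound: the mode-1 unfolding of T (rows indexed by i, columns by (j,k) = (0,0), (0,1), (0,2), (1,0), (1,1), (1,2)) is [[-22, -31, 7, 0, -6, 12], [2, 2, 1, -6, -6, -3]].
There the 2×2 minor on rows i ∈ {0, 1}, columns (j,k) ∈ {(0,0), (0,1)} is det [[-22, -31], [2, 2]] = 18 ≠ 0, so this unfolding has rank ≥ 2; CP rank is at least every unfolding rank, so rank(T) ≥ 2. (Flattening ranks never certify an upper bound on CP rank; for that we must actually write T with 2 rank-1 terms.)
Upper bound — finding two terms. Write S_k = T[:,:,k] for the frontal slices: S₀ = [[-22, 0], [2, -6]], S₁ = [[-31, -6], [2, -6]], S₂ = [[7, 12], [1, -3]].
If T = a₁ (x) b₁ (x) c₁ + a₂ (x) b₂ (x) c₂ then each S_k = c₁[k]·a₁b₁ᵀ + c₂[k]·a₂b₂ᵀ. S₀ and S₁ are linearly independent, so a₁b₁ᵀ and a₂b₂ᵀ must span the same plane of matrices: they are the rank-1 matrices of the form x·S₀ + y·S₁.
det(x·S₀ + y·S₁) is 132·x² + 330·xy + 198·y² = 66·(2·x + 3·y)(x + y), vanishing at (x:y) = (3:-2) and (1:-1).
M₁ = 3·S₀ − 2·S₁ = [[-4, 12], [2, -6]] = (-2)·[2, -1][1, -3]ᵀ and M₂ = S₀ − S₁ = [[9, 6], [0, 0]] = 3·[1, 0][3, 2]ᵀ, so take a₁ = [2, -1], b₁ = [1, -3], a₂ = [1, 0], b₂ = [3, 2].
Each slice is an integer combination of E₁ = a₁b₁ᵀ and E₂ = a₂b₂ᵀ: S₀ = −2·E₁ − 6·E₂, S₁ = −2·E₁ − 9·E₂, S₂ = −E₁ + 3·E₂; reading off coefficients, c₁ = [-2, -2, -1] and c₂ = [-6, -9, 3].
Hence T = [2, -1] (x) [1, -3] (x) [-2, -2, -1] + [1, 0] (x) [3, 2] (x) [-6, -9, 3], so rank(T) ≤ 2.
These bounds meet, so rank(T) = 2.

2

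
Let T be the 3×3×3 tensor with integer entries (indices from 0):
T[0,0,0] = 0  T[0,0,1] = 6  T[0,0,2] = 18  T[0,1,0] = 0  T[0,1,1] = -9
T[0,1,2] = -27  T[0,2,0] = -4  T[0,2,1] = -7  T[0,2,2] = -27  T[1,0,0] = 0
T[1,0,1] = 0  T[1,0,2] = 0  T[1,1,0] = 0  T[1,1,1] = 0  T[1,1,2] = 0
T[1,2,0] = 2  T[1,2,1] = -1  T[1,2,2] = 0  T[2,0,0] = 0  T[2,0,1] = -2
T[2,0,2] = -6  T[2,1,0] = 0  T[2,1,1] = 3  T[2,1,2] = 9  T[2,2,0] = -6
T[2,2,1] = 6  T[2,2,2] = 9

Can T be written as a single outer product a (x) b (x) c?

The mode-1 unfolding of T (rows indexed by i, columns by (j,k) = (0,0), (0,1), (0,2), (1,0), (1,1), (1,2), (2,0), (2,1), (2,2)) is [[0, 6, 18, 0, -9, -27, -4, -7, -27], [0, 0, 0, 0, 0, 0, 2, -1, 0], [0, -2, -6, 0, 3, 9, -6, 6, 9]].
There the 2×2 minor on rows i ∈ {0, 1}, columns (j,k) ∈ {(0,1), (2,0)} is det [[6, -4], [0, 2]] = 12 ≠ 0, so this unfolding has rank ≥ 2; CP rank is at least every unfolding rank, so rank(T) ≥ 2.
In particular rank(T) ≥ 2 > 1, so T is not rank-1.

No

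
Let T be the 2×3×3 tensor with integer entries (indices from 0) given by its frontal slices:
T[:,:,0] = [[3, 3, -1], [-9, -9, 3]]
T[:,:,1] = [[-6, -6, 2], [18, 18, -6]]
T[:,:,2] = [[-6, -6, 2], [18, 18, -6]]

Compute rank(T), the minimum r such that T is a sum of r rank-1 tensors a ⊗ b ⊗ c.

Lower bound: T ≠ 0 (e.g. T[0,0,0] = 3), so rank(T) ≥ 1.
Upper bound: if T = a ⊗ b ⊗ c then every fibre of T is a multiple of the corresponding factor, so read the factors off the fibres through the nonzero entry T[0,0,0] = 3.
The mode-1 fibre T[:,0,0] = [3, -9] gives a = [1, -3] (primitive direction); the mode-2 fibre T[0,:,0] = [3, 3, -1] gives b = [3, 3, -1]; then c[k] = T[0,0,k] / (a[0]·b[0]) = [3, -6, -6] / 3 = [1, -2, -2].
Expanding [1, -3] ⊗ [3, 3, -1] ⊗ [1, -2, -2] reproduces all 18 entries of T, so T = [1, -3] ⊗ [3, 3, -1] ⊗ [1, -2, -2] and rank(T) ≤ 1.
These bounds meet, so rank(T) = 1.

1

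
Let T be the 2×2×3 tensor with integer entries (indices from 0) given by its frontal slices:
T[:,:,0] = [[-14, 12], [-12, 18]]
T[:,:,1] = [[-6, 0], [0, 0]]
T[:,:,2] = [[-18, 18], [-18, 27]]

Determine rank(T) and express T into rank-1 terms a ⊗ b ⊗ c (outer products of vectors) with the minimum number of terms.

rank(T) = 2

Lower bound: the mode-1 unfolding of T (rows indexed by i, columns by (j,k) = (0,0), (0,1), (0,2), (1,0), (1,1), (1,2)) is [[-14, -6, -18, 12, 0, 18], [-12, 0, -18, 18, 0, 27]].
There the 2×2 minor on rows i ∈ {0, 1}, columns (j,k) ∈ {(0,0), (0,1)} is det [[-14, -6], [-12, 0]] = -72 ≠ 0, so this unfolding has rank ≥ 2; CP rank is at least every unfolding rank, so rank(T) ≥ 2. (Flattening ranks never certify an upper bound on CP rank; for that we must actually write T with 2 rank-1 terms.)
Upper bound — finding two terms. Write S_k = T[:,:,k] for the frontal slices: S₀ = [[-14, 12], [-12, 18]], S₁ = [[-6, 0], [0, 0]], S₂ = [[-18, 18], [-18, 27]].
If T = a₁ ⊗ b₁ ⊗ c₁ + a₂ ⊗ b₂ ⊗ c₂ then each S_k = c₁[k]·a₁b₁ᵀ + c₂[k]·a₂b₂ᵀ. S₀ and S₁ are linearly independent, so a₁b₁ᵀ and a₂b₂ᵀ must span the same plane of matrices: they are the rank-1 matrices of the form x·S₀ + y·S₁.
det(x·S₀ + y·S₁) is −108·x² − 108·xy = (-108)·(x + y)(x), vanishing at (x:y) = (1:-1) and (0:1).
M₁ = S₀ − S₁ = [[-8, 12], [-12, 18]] = (-2)·[2, 3][2, -3]ᵀ and M₂ = S₁ = [[-6, 0], [0, 0]] = (-6)·[1, 0][1, 0]ᵀ, so take a₁ = [2, 3], b₁ = [2, -3], a₂ = [1, 0], b₂ = [1, 0].
Each slice is an integer combination of E₁ = a₁b₁ᵀ and E₂ = a₂b₂ᵀ: S₀ = −2·E₁ − 6·E₂, S₁ = −6·E₂, S₂ = −3·E₁ − 6·E₂; reading off coefficients, c₁ = [-2, 0, -3] and c₂ = [-6, -6, -6].
Hence T = [2, 3] ⊗ [2, -3] ⊗ [-2, 0, -3] + [1, 0] ⊗ [1, 0] ⊗ [-6, -6, -6], so rank(T) ≤ 2.
These bounds meet, so rank(T) = 2.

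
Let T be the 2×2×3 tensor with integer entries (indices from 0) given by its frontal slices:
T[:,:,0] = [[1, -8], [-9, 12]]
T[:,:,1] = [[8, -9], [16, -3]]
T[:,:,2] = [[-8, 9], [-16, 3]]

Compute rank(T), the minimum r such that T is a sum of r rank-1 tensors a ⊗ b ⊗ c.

Lower bound: the mode-2 unfolding of T (rows indexed by j, columns by (i,k) = (0,0), (0,1), (0,2), (1,0), (1,1), (1,2)) is [[1, 8, -8, -9, 16, -16], [-8, -9, 9, 12, -3, 3]].
There the 2×2 minor on rows j ∈ {0, 1}, columns (i,k) ∈ {(0,0), (0,1)} is det [[1, 8], [-8, -9]] = 55 ≠ 0, so this unfolding has rank ≥ 2; CP rank is at least every unfolding rank, so rank(T) ≥ 2. (Flattening ranks never certify an upper bound on CP rank; for that we must actually write T with 2 rank-1 terms.)
Upper bound — finding two terms. Write S_k = T[:,:,k] for the frontal slices: S₀ = [[1, -8], [-9, 12]], S₁ = [[8, -9], [16, -3]], S₂ = [[-8, 9], [-16, 3]].
If T = a₁ ⊗ b₁ ⊗ c₁ + a₂ ⊗ b₂ ⊗ c₂ then each S_k = c₁[k]·a₁b₁ᵀ + c₂[k]·a₂b₂ᵀ. S₀ and S₁ are linearly independent, so a₁b₁ᵀ and a₂b₂ᵀ must span the same plane of matrices: they are the rank-1 matrices of the form x·S₀ + y·S₁.
det(x·S₀ + y·S₁) is −60·x² + 140·xy + 120·y² = (-20)·(x − 3·y)(3·x + 2·y), vanishing at (x:y) = (3:1) and (2:-3).
M₁ = 3·S₀ + S₁ = [[11, -33], [-11, 33]] = 11·[1, -1][1, -3]ᵀ and M₂ = 2·S₀ − 3·S₁ = [[-22, 11], [-66, 33]] = (-11)·[1, 3][2, -1]ᵀ, so take a₁ = [1, -1], b₁ = [1, -3], a₂ = [1, 3], b₂ = [2, -1].
Each slice is an integer combination of E₁ = a₁b₁ᵀ and E₂ = a₂b₂ᵀ: S₀ = 3·E₁ − E₂, S₁ = 2·E₁ + 3·E₂, S₂ = −2·E₁ − 3·E₂; reading off coefficients, c₁ = [3, 2, -2] and c₂ = [-1, 3, -3].
Hence T = [1, -1] ⊗ [1, -3] ⊗ [3, 2, -2] + [1, 3] ⊗ [2, -1] ⊗ [-1, 3, -3], so rank(T) ≤ 2.
These bounds meet, so rank(T) = 2.

2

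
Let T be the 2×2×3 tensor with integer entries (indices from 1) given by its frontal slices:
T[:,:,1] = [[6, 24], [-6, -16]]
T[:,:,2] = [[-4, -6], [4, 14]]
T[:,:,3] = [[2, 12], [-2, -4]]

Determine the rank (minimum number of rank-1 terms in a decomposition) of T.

Lower bound: the mode-1 unfolding of T (rows indexed by i, columns by (j,k) = (1,1), (1,2), (1,3), (2,1), (2,2), (2,3)) is [[6, -4, 2, 24, -6, 12], [-6, 4, -2, -16, 14, -4]].
There the 2×2 minor on rows i ∈ {1, 2}, columns (j,k) ∈ {(1,1), (2,1)} is det [[6, 24], [-6, -16]] = 48 ≠ 0, so this unfolding has rank ≥ 2; CP rank is at least every unfolding rank, so rank(T) ≥ 2. (This is only a lower bound: in general the CP rank may exceed every unfolding rank, so we still need to exhibit 2 rank-1 terms summing to T.)
Upper bound — finding two terms. Write S_k = T[:,:,k] for the frontal slices: S₁ = [[6, 24], [-6, -16]], S₂ = [[-4, -6], [4, 14]], S₃ = [[2, 12], [-2, -4]].
If T = a₁ ⊗ b₁ ⊗ c₁ + a₂ ⊗ b₂ ⊗ c₂ then each S_k = c₁[k]·a₁b₁ᵀ + c₂[k]·a₂b₂ᵀ. S₁ and S₂ are linearly independent, so a₁b₁ᵀ and a₂b₂ᵀ must span the same plane of matrices: they are the rank-1 matrices of the form x·S₁ + y·S₂.
det(x·S₁ + y·S₂) is 48·x² + 16·xy − 32·y² = 16·(3·x − 2·y)(x + y), vanishing at (x:y) = (2:3) and (1:-1).
M₁ = 2·S₁ + 3·S₂ = [[0, 30], [0, 10]] = 10·[3, 1][0, 1]ᵀ and M₂ = S₁ − S₂ = [[10, 30], [-10, -30]] = 10·[1, -1][1, 3]ᵀ, so take a₁ = [3, 1], b₁ = [0, 1], a₂ = [1, -1], b₂ = [1, 3].
Each slice is an integer combination of E₁ = a₁b₁ᵀ and E₂ = a₂b₂ᵀ: S₁ = 2·E₁ + 6·E₂, S₂ = 2·E₁ − 4·E₂, S₃ = 2·E₁ + 2·E₂; reading off coefficients, c₁ = [2, 2, 2] and c₂ = [6, -4, 2].
Hence T = [3, 1] ⊗ [0, 1] ⊗ [2, 2, 2] + [1, -1] ⊗ [1, 3] ⊗ [6, -4, 2], so rank(T) ≤ 2.
These bounds meet, so rank(T) = 2.

2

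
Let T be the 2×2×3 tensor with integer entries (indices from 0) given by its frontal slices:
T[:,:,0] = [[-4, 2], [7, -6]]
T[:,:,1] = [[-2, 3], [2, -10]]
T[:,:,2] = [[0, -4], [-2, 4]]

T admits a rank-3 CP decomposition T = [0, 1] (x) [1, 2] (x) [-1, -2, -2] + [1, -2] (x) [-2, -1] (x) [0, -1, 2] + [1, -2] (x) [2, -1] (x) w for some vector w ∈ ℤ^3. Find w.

w = [-2, -2, 2]

Subtract the known terms from T to get the rank-1 residual R = [1, -2] (x) [2, -1] (x) w, so R[i,j,k] = a[i]·b[j]·w[k]. Pick indices with nonzero a[0]·b[0] = (1)·(2) = 2. Only the fibre through (0,0,·) is needed: R[0,0,:] = T[0,0,:] − Σₗ aₗ[0]bₗ[0]cₗ = [-4, -2, 0] − (0)·(1)·[-1, -2, -2] − (1)·(-2)·[0, -1, 2] = [-4, -4, 4]. Then w[k] = R[0,0,k] / 2 for each k, giving w = [-4, -4, 4] / 2 = [-2, -2, 2].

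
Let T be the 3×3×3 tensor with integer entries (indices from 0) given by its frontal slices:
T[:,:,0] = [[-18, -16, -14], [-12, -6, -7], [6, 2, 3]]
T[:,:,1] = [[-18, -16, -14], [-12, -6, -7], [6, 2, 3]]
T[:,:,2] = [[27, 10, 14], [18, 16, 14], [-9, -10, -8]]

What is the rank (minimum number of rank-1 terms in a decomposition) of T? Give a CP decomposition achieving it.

Lower bound: the mode-3 unfolding of T (rows indexed by k, columns by (i,j) = (0,0), (0,1), (0,2), (1,0), (1,1), (1,2), (2,0), (2,1), (2,2)) is [[-18, -16, -14, -12, -6, -7, 6, 2, 3], [-18, -16, -14, -12, -6, -7, 6, 2, 3], [27, 10, 14, 18, 16, 14, -9, -10, -8]].
There the 2×2 minor on rows k ∈ {0, 2}, columns (i,j) ∈ {(0,0), (0,1)} is det [[-18, -16], [27, 10]] = 252 ≠ 0, so this unfolding has rank ≥ 2; CP rank is at least every unfolding rank, so rank(T) ≥ 2. (This is only a lower bound: in general the CP rank may exceed every unfolding rank, so we still need to exhibit 2 rank-1 terms summing to T.)
Upper bound — finding two terms. Write S_k = T[:,:,k] for the frontal slices: S₀ = [[-18, -16, -14], [-12, -6, -7], [6, 2, 3]], S₁ = [[-18, -16, -14], [-12, -6, -7], [6, 2, 3]], S₂ = [[27, 10, 14], [18, 16, 14], [-9, -10, -8]].
If T = a₁ (x) b₁ (x) c₁ + a₂ (x) b₂ (x) c₂ then each S_k = c₁[k]·a₁b₁ᵀ + c₂[k]·a₂b₂ᵀ. S₀ and S₂ are linearly independent, so a₁b₁ᵀ and a₂b₂ᵀ must span the same plane of matrices: they are the rank-1 matrices of the form x·S₀ + y·S₂.
The 2×2 minor of x·S₀ + y·S₂ on rows {0,1}, columns {0,1} is −84·x² − 42·xy + 252·y² = (-42)·(2·x − 3·y)(x + 2·y), vanishing at (x:y) = (3:2) and (2:-1).
M₁ = 3·S₀ + 2·S₂ = [[0, -28, -14], [0, 14, 7], [0, -14, -7]] = (-7)·[2, -1, 1][0, 2, 1]ᵀ and M₂ = 2·S₀ − S₂ = [[-63, -42, -42], [-42, -28, -28], [21, 14, 14]] = (-7)·[3, 2, -1][3, 2, 2]ᵀ, so take a₁ = [2, -1, 1], b₁ = [0, 2, 1], a₂ = [3, 2, -1], b₂ = [3, 2, 2].
Each slice is an integer combination of E₁ = a₁b₁ᵀ and E₂ = a₂b₂ᵀ: S₀ = −E₁ − 2·E₂, S₁ = −E₁ − 2·E₂, S₂ = −2·E₁ + 3·E₂; reading off coefficients, c₁ = [-1, -1, -2] and c₂ = [-2, -2, 3].
Hence T = [2, -1, 1] (x) [0, 2, 1] (x) [-1, -1, -2] + [3, 2, -1] (x) [3, 2, 2] (x) [-2, -2, 3], so rank(T) ≤ 2.
These bounds meet, so rank(T) = 2.
Check entry T[1,0,1] = -12: (-1)·(0)·(-1) + (2)·(3)·(-2) = -12.

rank(T) = 2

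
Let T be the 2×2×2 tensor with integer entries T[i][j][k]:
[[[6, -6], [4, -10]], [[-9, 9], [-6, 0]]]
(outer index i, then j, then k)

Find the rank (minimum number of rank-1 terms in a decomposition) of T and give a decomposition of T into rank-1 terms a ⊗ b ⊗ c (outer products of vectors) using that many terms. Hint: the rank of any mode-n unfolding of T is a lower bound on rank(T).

Lower bound: the mode-2 unfolding of T (rows indexed by j, columns by (i,k) = (0,0), (0,1), (1,0), (1,1)) is [[6, -6, -9, 9], [4, -10, -6, 0]].
There the 2×2 minor on rows j ∈ {0, 1}, columns (i,k) ∈ {(0,0), (0,1)} is det [[6, -6], [4, -10]] = -36 ≠ 0, so this unfolding has rank ≥ 2; CP rank is at least every unfolding rank, so rank(T) ≥ 2. (Flattening ranks never certify an upper bound on CP rank; for that we must actually write T with 2 rank-1 terms.)
Upper bound — finding two terms. Write S_k = T[:,:,k] for the frontal slices: S₀ = [[6, 4], [-9, -6]], S₁ = [[-6, -10], [9, 0]].
If T = a₁ ⊗ b₁ ⊗ c₁ + a₂ ⊗ b₂ ⊗ c₂ then each S_k = c₁[k]·a₁b₁ᵀ + c₂[k]·a₂b₂ᵀ. S₀ and S₁ are linearly independent, so a₁b₁ᵀ and a₂b₂ᵀ must span the same plane of matrices: they are the rank-1 matrices of the form x·S₀ + y·S₁.
det(x·S₀ + y·S₁) is −90·xy + 90·y² = (-90)·(x − y)(y), vanishing at (x:y) = (1:1) and (1:0).
M₁ = S₀ + S₁ = [[0, -6], [0, -6]] = (-6)·[1, 1][0, 1]ᵀ and M₂ = S₀ = [[6, 4], [-9, -6]] = [2, -3][3, 2]ᵀ, so take a₁ = [1, 1], b₁ = [0, 1], a₂ = [2, -3], b₂ = [3, 2].
Each slice is an integer combination of E₁ = a₁b₁ᵀ and E₂ = a₂b₂ᵀ: S₀ = E₂, S₁ = −6·E₁ − E₂; reading off coefficients, c₁ = [0, -6] and c₂ = [1, -1].
Hence T = [1, 1] ⊗ [0, 1] ⊗ [0, -6] + [2, -3] ⊗ [3, 2] ⊗ [1, -1], so rank(T) ≤ 2.
These bounds meet, so rank(T) = 2.

rank(T) = 2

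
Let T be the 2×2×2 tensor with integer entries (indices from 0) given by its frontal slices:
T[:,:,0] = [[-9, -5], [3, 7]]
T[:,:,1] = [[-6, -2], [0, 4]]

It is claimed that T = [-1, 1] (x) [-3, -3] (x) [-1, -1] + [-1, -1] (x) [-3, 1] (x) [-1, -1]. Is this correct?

No

Reconstruct entry (0,0,0) from the claimed factors: Σₗ aₗ[0]bₗ[0]cₗ[0] = (-1)·(-3)·(-1) + (-1)·(-3)·(-1) = -6, but T[0,0,0] = -9. The claim is false.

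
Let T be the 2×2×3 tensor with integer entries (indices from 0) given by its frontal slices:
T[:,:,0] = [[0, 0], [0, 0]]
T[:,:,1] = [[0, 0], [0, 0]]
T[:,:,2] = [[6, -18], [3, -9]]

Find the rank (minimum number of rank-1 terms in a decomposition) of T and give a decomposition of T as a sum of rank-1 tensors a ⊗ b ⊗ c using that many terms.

rank(T) = 1

Lower bound: T ≠ 0 (e.g. T[0,0,2] = 6), so rank(T) ≥ 1.
Upper bound: if T = a ⊗ b ⊗ c then every fibre of T is a multiple of the corresponding factor, so read the factors off the fibres through the nonzero entry T[0,0,2] = 6.
The mode-1 fibre T[:,0,2] = [6, 3] gives a = (2, 1) (primitive direction); the mode-2 fibre T[0,:,2] = [6, -18] gives b = (1, -3); then c[k] = T[0,0,k] / (a[0]·b[0]) = [0, 0, 6] / 2 = (0, 0, 3).
Expanding (2, 1) ⊗ (1, -3) ⊗ (0, 0, 3) reproduces all 12 entries of T, so T = (2, 1) ⊗ (1, -3) ⊗ (0, 0, 3) and rank(T) ≤ 1.
These bounds meet, so rank(T) = 1.
Check entry T[0,0,1] = 0: (2)·(1)·(0) = 0.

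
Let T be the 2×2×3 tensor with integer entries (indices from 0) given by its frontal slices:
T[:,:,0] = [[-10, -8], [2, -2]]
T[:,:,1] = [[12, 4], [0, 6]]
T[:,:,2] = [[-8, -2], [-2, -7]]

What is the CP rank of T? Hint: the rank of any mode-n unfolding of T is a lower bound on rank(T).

3

Lower bound: the mode-3 unfolding of T (rows indexed by k, columns by (i,j) = (0,0), (0,1), (1,0), (1,1)) is [[-10, -8, 2, -2], [12, 4, 0, 6], [-8, -2, -2, -7]].
There the 3×3 minor on rows k ∈ {0, 1, 2}, columns (i,j) ∈ {(0,0), (0,1), (1,0)} is det [[-10, -8, 2], [12, 4, 0], [-8, -2, -2]] = -96 ≠ 0, so this unfolding has rank ≥ 3; CP rank is at least every unfolding rank, so rank(T) ≥ 3. (Flattening ranks never certify an upper bound on CP rank; for that we must actually write T with 3 rank-1 terms.)
Upper bound: T is a sum of 3 rank-1 terms, T = [1, 0] ⊗ [0, 1] ⊗ [0, -8, 8] + [1, 1] ⊗ [1, 2] ⊗ [-2, 4, -4] + [2, -1] ⊗ [2, 1] ⊗ [-2, 2, -1] (written with every a and b primitive with positive leading entry and the scale carried by c; CP decompositions are not unique, and this one is verified by expanding entrywise), so rank(T) ≤ 3.
These bounds meet, so rank(T) = 3.
Check entry T[0,0,0] = -10: (1)·(0)·(0) + (1)·(1)·(-2) + (2)·(2)·(-2) = -10.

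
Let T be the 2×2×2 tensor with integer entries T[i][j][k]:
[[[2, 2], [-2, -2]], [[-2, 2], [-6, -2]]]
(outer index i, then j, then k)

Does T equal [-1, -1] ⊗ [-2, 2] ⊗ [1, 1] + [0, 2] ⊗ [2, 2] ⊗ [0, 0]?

No

Reconstruct entry (1,0,0) from the claimed factors: Σₗ aₗ[1]bₗ[0]cₗ[0] = (-1)·(-2)·(1) + (2)·(2)·(0) = 2, but T[1,0,0] = -2. The claim is false.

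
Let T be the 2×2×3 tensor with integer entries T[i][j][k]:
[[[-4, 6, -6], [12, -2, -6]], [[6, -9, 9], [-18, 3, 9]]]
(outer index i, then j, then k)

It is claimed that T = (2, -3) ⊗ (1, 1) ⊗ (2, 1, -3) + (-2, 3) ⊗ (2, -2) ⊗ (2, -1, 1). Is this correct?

Reconstruct entry (0,0,2) from the claimed factors: Σₗ aₗ[0]bₗ[0]cₗ[2] = (2)·(1)·(-3) + (-2)·(2)·(1) = -10, but T[0,0,2] = -6. The claim is false.

No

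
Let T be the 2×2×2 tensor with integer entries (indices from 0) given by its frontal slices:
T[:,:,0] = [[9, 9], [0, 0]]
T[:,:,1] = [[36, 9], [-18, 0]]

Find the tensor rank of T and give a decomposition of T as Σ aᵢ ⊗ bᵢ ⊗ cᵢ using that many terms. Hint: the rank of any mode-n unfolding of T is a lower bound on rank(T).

Lower bound: the mode-1 unfolding of T (rows indexed by i, columns by (j,k) = (0,0), (0,1), (1,0), (1,1)) is [[9, 36, 9, 9], [0, -18, 0, 0]].
There the 2×2 minor on rows i ∈ {0, 1}, columns (j,k) ∈ {(0,0), (0,1)} is det [[9, 36], [0, -18]] = -162 ≠ 0, so this unfolding has rank ≥ 2; CP rank is at least every unfolding rank, so rank(T) ≥ 2. (This is only a lower bound: in general the CP rank may exceed every unfolding rank, so we still need to exhibit 2 rank-1 terms summing to T.)
Upper bound — finding two terms. Write S_k = T[:,:,k] for the frontal slices: S₀ = [[9, 9], [0, 0]], S₁ = [[36, 9], [-18, 0]].
If T = a₁ ⊗ b₁ ⊗ c₁ + a₂ ⊗ b₂ ⊗ c₂ then each S_k = c₁[k]·a₁b₁ᵀ + c₂[k]·a₂b₂ᵀ. S₀ and S₁ are linearly independent, so a₁b₁ᵀ and a₂b₂ᵀ must span the same plane of matrices: they are the rank-1 matrices of the form x·S₀ + y·S₁.
det(x·S₀ + y·S₁) is 162·xy + 162·y² = 162·(y)(x + y), vanishing at (x:y) = (1:0) and (1:-1).
M₁ = S₀ = [[9, 9], [0, 0]] = 9·[1, 0][1, 1]ᵀ and M₂ = S₀ − S₁ = [[-27, 0], [18, 0]] = (-9)·[3, -2][1, 0]ᵀ, so take a₁ = [1, 0], b₁ = [1, 1], a₂ = [3, -2], b₂ = [1, 0].
Each slice is an integer combination of E₁ = a₁b₁ᵀ and E₂ = a₂b₂ᵀ: S₀ = 9·E₁, S₁ = 9·E₁ + 9·E₂; reading off coefficients, c₁ = [9, 9] and c₂ = [0, 9].
Hence T = [1, 0] ⊗ [1, 1] ⊗ [9, 9] + [3, -2] ⊗ [1, 0] ⊗ [0, 9], so rank(T) ≤ 2.
These bounds meet, so rank(T) = 2.

rank(T) = 2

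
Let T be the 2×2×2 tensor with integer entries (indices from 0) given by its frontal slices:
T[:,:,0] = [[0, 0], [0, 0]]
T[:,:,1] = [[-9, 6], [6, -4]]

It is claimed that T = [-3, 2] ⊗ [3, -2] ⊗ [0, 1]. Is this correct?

Reconstruct entrywise from the claimed factors. For example, T[1,1,0] = 0 and Σₗ aₗ[1]bₗ[1]cₗ[0] = (2)·(-2)·(0) = 0; checking all 8 entries, every one matches. The claim holds.

Yes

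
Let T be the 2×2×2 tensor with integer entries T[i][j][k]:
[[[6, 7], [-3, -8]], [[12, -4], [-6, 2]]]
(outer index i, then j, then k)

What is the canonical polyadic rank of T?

Lower bound: the mode-2 unfolding of T (rows indexed by j, columns by (i,k) = (0,0), (0,1), (1,0), (1,1)) is [[6, 7, 12, -4], [-3, -8, -6, 2]].
There the 2×2 minor on rows j ∈ {0, 1}, columns (i,k) ∈ {(0,0), (0,1)} is det [[6, 7], [-3, -8]] = -27 ≠ 0, so this unfolding has rank ≥ 2; CP rank is at least every unfolding rank, so rank(T) ≥ 2. (Flattening ranks never certify an upper bound on CP rank; for that we must actually write T with 2 rank-1 terms.)
Upper bound — finding two terms. Write S_k = T[:,:,k] for the frontal slices: S₀ = [[6, -3], [12, -6]], S₁ = [[7, -8], [-4, 2]].
If T = a₁ ⊗ b₁ ⊗ c₁ + a₂ ⊗ b₂ ⊗ c₂ then each S_k = c₁[k]·a₁b₁ᵀ + c₂[k]·a₂b₂ᵀ. S₀ and S₁ are linearly independent, so a₁b₁ᵀ and a₂b₂ᵀ must span the same plane of matrices: they are the rank-1 matrices of the form x·S₀ + y·S₁.
det(x·S₀ + y·S₁) is 54·xy − 18·y² = 18·(3·x − y)(y), vanishing at (x:y) = (1:3) and (1:0).
M₁ = S₀ + 3·S₁ = [[27, -27], [0, 0]] = 27·[1, 0][1, -1]ᵀ and M₂ = S₀ = [[6, -3], [12, -6]] = 3·[1, 2][2, -1]ᵀ, so take a₁ = [1, 0], b₁ = [1, -1], a₂ = [1, 2], b₂ = [2, -1].
Each slice is an integer combination of E₁ = a₁b₁ᵀ and E₂ = a₂b₂ᵀ: S₀ = 3·E₂, S₁ = 9·E₁ − E₂; reading off coefficients, c₁ = [0, 9] and c₂ = [3, -1].
Hence T = [1, 0] ⊗ [1, -1] ⊗ [0, 9] + [1, 2] ⊗ [2, -1] ⊗ [3, -1], so rank(T) ≤ 2.
These bounds meet, so rank(T) = 2.
Check entry T[1,0,0] = 12: (0)·(1)·(0) + (2)·(2)·(3) = 12.

2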